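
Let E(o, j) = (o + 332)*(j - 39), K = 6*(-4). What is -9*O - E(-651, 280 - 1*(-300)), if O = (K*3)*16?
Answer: 182947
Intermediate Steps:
K = -24
E(o, j) = (-39 + j)*(332 + o) (E(o, j) = (332 + o)*(-39 + j) = (-39 + j)*(332 + o))
O = -1152 (O = -24*3*16 = -72*16 = -1152)
-9*O - E(-651, 280 - 1*(-300)) = -9*(-1152) - (-12948 - 39*(-651) + 332*(280 - 1*(-300)) + (280 - 1*(-300))*(-651)) = 10368 - (-12948 + 25389 + 332*(280 + 300) + (280 + 300)*(-651)) = 10368 - (-12948 + 25389 + 332*580 + 580*(-651)) = 10368 - (-12948 + 25389 + 192560 - 377580) = 10368 - 1*(-172579) = 10368 + 172579 = 182947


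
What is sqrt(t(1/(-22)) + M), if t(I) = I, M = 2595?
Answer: sqrt(1255958)/22 ≈ 50.941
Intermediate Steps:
sqrt(t(1/(-22)) + M) = sqrt(1/(-22) + 2595) = sqrt(-1/22 + 2595) = sqrt(57089/22) = sqrt(1255958)/22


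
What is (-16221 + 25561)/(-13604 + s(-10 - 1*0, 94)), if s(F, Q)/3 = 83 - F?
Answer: -1868/2665 ≈ -0.70094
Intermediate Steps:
s(F, Q) = 249 - 3*F (s(F, Q) = 3*(83 - F) = 249 - 3*F)
(-16221 + 25561)/(-13604 + s(-10 - 1*0, 94)) = (-16221 + 25561)/(-13604 + (249 - 3*(-10 - 1*0))) = 9340/(-13604 + (249 - 3*(-10 + 0))) = 9340/(-13604 + (249 - 3*(-10))) = 9340/(-13604 + (249 + 30)) = 9340/(-13604 + 279) = 9340/(-13325) = 9340*(-1/13325) = -1868/2665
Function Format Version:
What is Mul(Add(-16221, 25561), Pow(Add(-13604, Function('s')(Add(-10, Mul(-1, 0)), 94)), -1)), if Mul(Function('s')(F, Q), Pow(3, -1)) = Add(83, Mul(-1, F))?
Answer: Rational(-1868, 2665) ≈ -0.70094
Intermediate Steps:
Function('s')(F, Q) = Add(249, Mul(-3, F)) (Function('s')(F, Q) = Mul(3, Add(83, Mul(-1, F))) = Add(249, Mul(-3, F)))
Mul(Add(-16221, 25561), Pow(Add(-13604, Function('s')(Add(-10, Mul(-1, 0)), 94)), -1)) = Mul(Add(-16221, 25561), Pow(Add(-13604, Add(249, Mul(-3, Add(-10, Mul(-1, 0))))), -1)) = Mul(9340, Pow(Add(-13604, Add(249, Mul(-3, Add(-10, 0)))), -1)) = Mul(9340, Pow(Add(-13604, Add(249, Mul(-3, -10))), -1)) = Mul(9340, Pow(Add(-13604, Add(249, 30)), -1)) = Mul(9340, Pow(Add(-13604, 279), -1)) = Mul(9340, Pow(-13325, -1)) = Mul(9340, Rational(-1, 13325)) = Rational(-1868, 2665)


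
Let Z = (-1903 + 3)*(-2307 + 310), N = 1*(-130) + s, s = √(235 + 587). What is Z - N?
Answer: 3794430 - √822 ≈ 3.7944e+6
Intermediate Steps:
s = √822 ≈ 28.671
N = -130 + √822 (N = 1*(-130) + √822 = -130 + √822 ≈ -101.33)
Z = 3794300 (Z = -1900*(-1997) = 3794300)
Z - N = 3794300 - (-130 + √822) = 3794300 + (130 - √822) = 3794430 - √822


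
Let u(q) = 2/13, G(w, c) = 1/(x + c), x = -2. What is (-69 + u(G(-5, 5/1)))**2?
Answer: 801025/169 ≈ 4739.8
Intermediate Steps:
G(w, c) = 1/(-2 + c)
u(q) = 2/13 (u(q) = 2*(1/13) = 2/13)
(-69 + u(G(-5, 5/1)))**2 = (-69 + 2/13)**2 = (-895/13)**2 = 801025/169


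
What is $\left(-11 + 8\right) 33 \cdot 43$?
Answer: $-4257$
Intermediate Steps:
$\left(-11 + 8\right) 33 \cdot 43 = \left(-3\right) 33 \cdot 43 = \left(-99\right) 43 = -4257$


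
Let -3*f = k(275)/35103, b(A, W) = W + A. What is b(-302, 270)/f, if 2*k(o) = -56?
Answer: -842472/7 ≈ -1.2035e+5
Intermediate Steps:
k(o) = -28 (k(o) = (½)*(-56) = -28)
b(A, W) = A + W
f = 28/105309 (f = -(-28)/(3*35103) = -⅓*(-28/35103) = 28/105309 ≈ 0.00026588)
b(-302, 270)/f = (-302 + 270)/(28/105309) = -32*105309/28 = -842472/7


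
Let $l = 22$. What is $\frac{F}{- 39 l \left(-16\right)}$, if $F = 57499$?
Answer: $\frac{4423}{1056} \approx 4.1884$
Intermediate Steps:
$\frac{F}{- 39 l \left(-16\right)} = \frac{57499}{\left(-39\right) 22 \left(-16\right)} = \frac{57499}{\left(-858\right) \left(-16\right)} = \frac{57499}{13728} = 57499 \cdot \frac{1}{13728} = \frac{4423}{1056}$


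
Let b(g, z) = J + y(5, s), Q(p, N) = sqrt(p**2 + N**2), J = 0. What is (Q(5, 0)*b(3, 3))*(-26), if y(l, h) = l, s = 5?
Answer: -650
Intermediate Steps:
Q(p, N) = sqrt(N**2 + p**2)
b(g, z) = 5 (b(g, z) = 0 + 5 = 5)
(Q(5, 0)*b(3, 3))*(-26) = (sqrt(0**2 + 5**2)*5)*(-26) = (sqrt(0 + 25)*5)*(-26) = (sqrt(25)*5)*(-26) = (5*5)*(-26) = 25*(-26) = -650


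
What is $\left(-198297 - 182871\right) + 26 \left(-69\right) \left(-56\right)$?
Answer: $-280704$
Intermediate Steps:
$\left(-198297 - 182871\right) + 26 \left(-69\right) \left(-56\right) = -381168 - -100464 = -381168 + 100464 = -280704$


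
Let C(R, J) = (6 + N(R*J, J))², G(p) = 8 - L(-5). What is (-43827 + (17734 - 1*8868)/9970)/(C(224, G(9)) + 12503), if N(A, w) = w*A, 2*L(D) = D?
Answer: -218473162/3041853515395 ≈ -7.1822e-5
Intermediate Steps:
L(D) = D/2
G(p) = 21/2 (G(p) = 8 - (-5)/2 = 8 - 1*(-5/2) = 8 + 5/2 = 21/2)
N(A, w) = A*w
C(R, J) = (6 + R*J²)² (C(R, J) = (6 + (R*J)*J)² = (6 + (J*R)*J)² = (6 + R*J²)²)
(-43827 + (17734 - 1*8868)/9970)/(C(224, G(9)) + 12503) = (-43827 + (17734 - 1*8868)/9970)/((6 + 224*(21/2)²)² + 12503) = (-43827 + (17734 - 8868)*(1/9970))/((6 + 224*(441/4))² + 12503) = (-43827 + 8866*(1/9970))/((6 + 24696)² + 12503) = (-43827 + 4433/4985)/(24702² + 12503) = -218473162/(4985*(610188804 + 12503)) = -218473162/4985/610201307 = -218473162/4985*1/610201307 = -218473162/3041853515395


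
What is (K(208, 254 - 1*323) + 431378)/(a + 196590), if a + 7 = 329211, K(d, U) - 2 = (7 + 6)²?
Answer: 431549/525794 ≈ 0.82076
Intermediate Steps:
K(d, U) = 171 (K(d, U) = 2 + (7 + 6)² = 2 + 13² = 2 + 169 = 171)
a = 329204 (a = -7 + 329211 = 329204)
(K(208, 254 - 1*323) + 431378)/(a + 196590) = (171 + 431378)/(329204 + 196590) = 431549/525794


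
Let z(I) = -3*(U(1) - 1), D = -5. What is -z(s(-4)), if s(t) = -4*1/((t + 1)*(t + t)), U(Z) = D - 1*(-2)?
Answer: -12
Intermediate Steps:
U(Z) = -3 (U(Z) = -5 - 1*(-2) = -5 + 2 = -3)
s(t) = -2/(t*(1 + t)) (s(t) = -4*1/(2*t*(1 + t)) = -2/(t*(1 + t)))
z(I) = 12 (z(I) = -3*(-3 - 1) = -3*(-4) = 12)
-z(s(-4)) = -1*12 = -12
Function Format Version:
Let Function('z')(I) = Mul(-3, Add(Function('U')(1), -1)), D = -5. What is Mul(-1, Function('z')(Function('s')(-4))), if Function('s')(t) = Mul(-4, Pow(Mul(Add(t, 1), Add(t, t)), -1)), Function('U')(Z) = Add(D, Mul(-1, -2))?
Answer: -12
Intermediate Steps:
Function('U')(Z) = -3 (Function('U')(Z) = Add(-5, Mul(-1, -2)) = Add(-5, 2) = -3)
Function('s')(t) = Mul(-2, Pow(t, -1), Pow(Add(1, t), -1)) (Function('s')(t) = Mul(-4, Pow(Mul(Add(1, t), Mul(2, t)), -1)) = Mul(-4, Pow(Mul(2, t, Add(1, t)), -1)) = Mul(-4, Mul(Rational(1, 2), Pow(t, -1), Pow(Add(1, t), -1))) = Mul(-2, Pow(t, -1), Pow(Add(1, t), -1)))
Function('z')(I) = 12 (Function('z')(I) = Mul(-3, Add(-3, -1)) = Mul(-3, -4) = 12)
Mul(-1, Function('z')(Function('s')(-4))) = Mul(-1, 12) = -12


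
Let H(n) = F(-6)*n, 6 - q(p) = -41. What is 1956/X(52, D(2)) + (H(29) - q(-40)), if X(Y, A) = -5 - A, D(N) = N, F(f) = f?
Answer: -3503/7 ≈ -500.43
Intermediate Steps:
q(p) = 47 (q(p) = 6 - 1*(-41) = 6 + 41 = 47)
H(n) = -6*n
1956/X(52, D(2)) + (H(29) - q(-40)) = 1956/(-5 - 1*2) + (-6*29 - 1*47) = 1956/(-5 - 2) + (-174 - 47) = 1956/(-7) - 221 = 1956*(-⅐) - 221 = -1956/7 - 221 = -3503/7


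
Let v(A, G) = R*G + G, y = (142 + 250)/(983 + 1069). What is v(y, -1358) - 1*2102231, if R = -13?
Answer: -2085935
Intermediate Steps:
y = 98/513 (y = 392/2052 = 392*(1/2052) = 98/513 ≈ 0.19103)
v(A, G) = -12*G (v(A, G) = -13*G + G = -12*G)
v(y, -1358) - 1*2102231 = -12*(-1358) - 1*2102231 = 16296 - 2102231 = -2085935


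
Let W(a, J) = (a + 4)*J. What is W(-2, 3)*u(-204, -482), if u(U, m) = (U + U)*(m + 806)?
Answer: -793152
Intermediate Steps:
u(U, m) = 2*U*(806 + m) (u(U, m) = (2*U)*(806 + m) = 2*U*(806 + m))
W(a, J) = J*(4 + a) (W(a, J) = (4 + a)*J = J*(4 + a))
W(-2, 3)*u(-204, -482) = (3*(4 - 2))*(2*(-204)*(806 - 482)) = (3*2)*(2*(-204)*324) = 6*(-132192) = -793152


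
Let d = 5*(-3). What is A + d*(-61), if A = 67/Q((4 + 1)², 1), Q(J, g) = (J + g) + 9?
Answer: 32092/35 ≈ 916.91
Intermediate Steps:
Q(J, g) = 9 + J + g
d = -15
A = 67/35 (A = 67/(9 + (4 + 1)² + 1) = 67/(9 + 5² + 1) = 67/(9 + 25 + 1) = 67/35 ≈ 1.9143)
A + d*(-61) = 67/35 - 15*(-61) = 67/35 + 915 = 32092/35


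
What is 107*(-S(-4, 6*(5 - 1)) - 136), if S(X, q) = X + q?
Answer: -16692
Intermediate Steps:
107*(-S(-4, 6*(5 - 1)) - 136) = 107*(-(-4 + 6*(5 - 1)) - 136) = 107*(-(-4 + 6*4) - 136) = 107*(-(-4 + 24) - 136) = 107*(-1*20 - 136) = 107*(-20 - 136) = 107*(-156) = -16692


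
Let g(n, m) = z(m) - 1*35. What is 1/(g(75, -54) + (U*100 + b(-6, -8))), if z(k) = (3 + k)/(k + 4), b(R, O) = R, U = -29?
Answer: -50/146999 ≈ -0.00034014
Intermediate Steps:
z(k) = (3 + k)/(4 + k)
g(n, m) = -35 + (3 + m)/(4 + m) (g(n, m) = (3 + m)/(4 + m) - 1*35 = (3 + m)/(4 + m) - 35 = -35 + (3 + m)/(4 + m))
1/(g(75, -54) + (U*100 + b(-6, -8))) = 1/((-137 - 34*(-54))/(4 - 54) + (-29*100 - 6)) = 1/((-137 + 1836)/(-50) + (-2900 - 6)) = 1/(-1/50*1699 - 2906) = 1/(-1699/50 - 2906) = 1/(-146999/50) = -50/146999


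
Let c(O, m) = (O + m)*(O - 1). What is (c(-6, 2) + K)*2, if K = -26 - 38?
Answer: -72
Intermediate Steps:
c(O, m) = (-1 + O)*(O + m) (c(O, m) = (O + m)*(-1 + O) = (-1 + O)*(O + m))
K = -64
(c(-6, 2) + K)*2 = (((-6)**2 - 1*(-6) - 1*2 - 6*2) - 64)*2 = ((36 + 6 - 2 - 12) - 64)*2 = (28 - 64)*2 = -36*2 = -72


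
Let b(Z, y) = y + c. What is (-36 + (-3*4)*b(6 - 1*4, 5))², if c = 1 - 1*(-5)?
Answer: 28224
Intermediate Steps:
c = 6 (c = 1 + 5 = 6)
b(Z, y) = 6 + y (b(Z, y) = y + 6 = 6 + y)
(-36 + (-3*4)*b(6 - 1*4, 5))² = (-36 + (-3*4)*(6 + 5))² = (-36 - 12*11)² = (-36 - 132)² = (-168)² = 28224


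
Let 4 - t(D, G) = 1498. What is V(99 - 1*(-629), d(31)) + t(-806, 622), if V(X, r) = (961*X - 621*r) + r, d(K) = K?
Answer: 678894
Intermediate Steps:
t(D, G) = -1494 (t(D, G) = 4 - 1*1498 = 4 - 1498 = -1494)
V(X, r) = -620*r + 961*X (V(X, r) = (-621*r + 961*X) + r = -620*r + 961*X)
V(99 - 1*(-629), d(31)) + t(-806, 622) = (-620*31 + 961*(99 - 1*(-629))) - 1494 = (-19220 + 961*(99 + 629)) - 1494 = (-19220 + 961*728) - 1494 = (-19220 + 699608) - 1494 = 680388 - 1494 = 678894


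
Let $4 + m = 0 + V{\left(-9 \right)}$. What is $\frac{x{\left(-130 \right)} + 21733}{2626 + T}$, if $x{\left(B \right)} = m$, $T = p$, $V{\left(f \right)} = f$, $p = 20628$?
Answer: $\frac{10860}{11627} \approx 0.93403$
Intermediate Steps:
$T = 20628$
$m = -13$ ($m = -4 + \left(0 - 9\right) = -4 - 9 = -13$)
$x{\left(B \right)} = -13$
$\frac{x{\left(-130 \right)} + 21733}{2626 + T} = \frac{-13 + 21733}{2626 + 20628} = \frac{21720}{23254} = 21720 \cdot \frac{1}{23254} = \frac{10860}{11627}$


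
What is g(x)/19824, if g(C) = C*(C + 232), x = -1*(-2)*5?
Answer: 605/4956 ≈ 0.12207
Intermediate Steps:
x = 10 (x = 2*5 = 10)
g(C) = C*(232 + C)
g(x)/19824 = (10*(232 + 10))/19824 = (10*242)*(1/19824) = 2420*(1/19824) = 605/4956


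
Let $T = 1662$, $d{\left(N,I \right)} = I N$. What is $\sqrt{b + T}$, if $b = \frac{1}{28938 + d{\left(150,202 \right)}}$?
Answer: $\frac{\sqrt{648021312174}}{19746} \approx 40.768$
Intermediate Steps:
$b = \frac{1}{59238}$ ($b = \frac{1}{28938 + 202 \cdot 150} = \frac{1}{28938 + 30300} = \frac{1}{59238} \approx 1.6881 \cdot 10^{-5}$)
$\sqrt{b + T} = \sqrt{\frac{1}{59238} + 1662} = \sqrt{\frac{98453557}{59238}} = \frac{\sqrt{648021312174}}{19746}$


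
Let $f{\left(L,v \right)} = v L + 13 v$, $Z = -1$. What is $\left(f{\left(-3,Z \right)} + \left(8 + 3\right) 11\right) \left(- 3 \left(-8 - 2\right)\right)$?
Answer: $3330$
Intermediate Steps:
$f{\left(L,v \right)} = 13 v + L v$ ($f{\left(L,v \right)} = L v + 13 v = 13 v + L v$)
$\left(f{\left(-3,Z \right)} + \left(8 + 3\right) 11\right) \left(- 3 \left(-8 - 2\right)\right) = \left(- (13 - 3) + \left(8 + 3\right) 11\right) \left(- 3 \left(-8 - 2\right)\right) = \left(\left(-1\right) 10 + 11 \cdot 11\right) \left(\left(-3\right) \left(-10\right)\right) = \left(-10 + 121\right) 30 = 111 \cdot 30 = 3330$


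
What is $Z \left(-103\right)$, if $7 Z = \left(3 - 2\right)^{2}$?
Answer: $- \frac{103}{7} \approx -14.714$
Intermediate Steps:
$Z = \frac{1}{7}$ ($Z = \frac{\left(3 - 2\right)^{2}}{7} = \frac{1^{2}}{7} = \frac{1}{7} \cdot 1 = \frac{1}{7} \approx 0.14286$)
$Z \left(-103\right) = \frac{1}{7} \left(-103\right) = - \frac{103}{7}$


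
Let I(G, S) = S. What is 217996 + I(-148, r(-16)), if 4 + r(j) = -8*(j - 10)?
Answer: 218200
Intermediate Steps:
r(j) = 76 - 8*j (r(j) = -4 - 8*(j - 10) = -4 - 8*(-10 + j) = -4 + (80 - 8*j) = 76 - 8*j)
217996 + I(-148, r(-16)) = 217996 + (76 - 8*(-16)) = 217996 + (76 + 128) = 217996 + 204 = 218200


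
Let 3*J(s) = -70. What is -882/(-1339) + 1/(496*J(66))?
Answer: 30619023/46490080 ≈ 0.65861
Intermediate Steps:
J(s) = -70/3 (J(s) = (1/3)*(-70) = -70/3)
-882/(-1339) + 1/(496*J(66)) = -882/(-1339) + 1/(496*(-70/3)) = -882*(-1/1339) + (1/496)*(-3/70) = 882/1339 - 3/34720 = 30619023/46490080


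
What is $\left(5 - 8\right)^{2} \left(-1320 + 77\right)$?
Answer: $-11187$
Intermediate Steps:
$\left(5 - 8\right)^{2} \left(-1320 + 77\right) = \left(-3\right)^{2} \left(-1243\right) = 9 \left(-1243\right) = -11187$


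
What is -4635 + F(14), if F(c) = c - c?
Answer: -4635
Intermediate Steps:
F(c) = 0
-4635 + F(14) = -4635 + 0 = -4635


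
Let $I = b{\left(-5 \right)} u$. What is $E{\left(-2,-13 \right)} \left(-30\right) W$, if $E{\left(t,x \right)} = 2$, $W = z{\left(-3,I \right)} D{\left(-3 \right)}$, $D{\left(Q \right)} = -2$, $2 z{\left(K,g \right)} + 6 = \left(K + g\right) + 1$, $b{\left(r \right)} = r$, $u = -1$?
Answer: $-180$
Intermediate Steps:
$I = 5$ ($I = \left(-5\right) \left(-1\right) = 5$)
$z{\left(K,g \right)} = - \frac{5}{2} + \frac{K}{2} + \frac{g}{2}$ ($z{\left(K,g \right)} = -3 + \frac{\left(K + g\right) + 1}{2} = -3 + \frac{1 + K + g}{2} = -3 + \left(\frac{1}{2} + \frac{K}{2} + \frac{g}{2}\right) = - \frac{5}{2} + \frac{K}{2} + \frac{g}{2}$)
$W = 3$ ($W = \left(- \frac{5}{2} + \frac{1}{2} \left(-3\right) + \frac{1}{2} \cdot 5\right) \left(-2\right) = \left(- \frac{5}{2} - \frac{3}{2} + \frac{5}{2}\right) \left(-2\right) = \left(- \frac{3}{2}\right) \left(-2\right) = 3$)
$E{\left(-2,-13 \right)} \left(-30\right) W = 2 \left(-30\right) 3 = \left(-60\right) 3 = -180$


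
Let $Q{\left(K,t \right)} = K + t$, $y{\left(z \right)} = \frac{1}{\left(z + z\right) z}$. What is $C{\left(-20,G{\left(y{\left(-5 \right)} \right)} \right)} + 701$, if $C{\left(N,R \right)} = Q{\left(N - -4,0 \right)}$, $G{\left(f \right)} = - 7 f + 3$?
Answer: $685$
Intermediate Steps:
$y{\left(z \right)} = \frac{1}{2 z^{2}}$ ($y{\left(z \right)} = \frac{1}{2 z z} = \frac{\frac{1}{2} \frac{1}{z}}{z} = \frac{1}{2 z^{2}}$)
$G{\left(f \right)} = 3 - 7 f$
$C{\left(N,R \right)} = 4 + N$ ($C{\left(N,R \right)} = \left(N - -4\right) + 0 = \left(N + 4\right) + 0 = \left(4 + N\right) + 0 = 4 + N$)
$C{\left(-20,G{\left(y{\left(-5 \right)} \right)} \right)} + 701 = \left(4 - 20\right) + 701 = -16 + 701 = 685$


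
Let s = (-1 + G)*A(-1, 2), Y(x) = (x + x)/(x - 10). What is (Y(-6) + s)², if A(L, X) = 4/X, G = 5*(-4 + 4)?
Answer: 25/16 ≈ 1.5625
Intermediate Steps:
G = 0 (G = 5*0 = 0)
Y(x) = 2*x/(-10 + x) (Y(x) = (2*x)/(-10 + x) = 2*x/(-10 + x))
s = -2 (s = (-1 + 0)*(4/2) = -4/2 = -1*2 = -2)
(Y(-6) + s)² = (2*(-6)/(-10 - 6) - 2)² = (2*(-6)/(-16) - 2)² = (2*(-6)*(-1/16) - 2)² = (¾ - 2)² = (-5/4)² = 25/16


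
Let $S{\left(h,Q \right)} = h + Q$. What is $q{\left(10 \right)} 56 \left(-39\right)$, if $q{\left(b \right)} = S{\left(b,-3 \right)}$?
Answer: $-15288$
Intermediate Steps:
$S{\left(h,Q \right)} = Q + h$
$q{\left(b \right)} = -3 + b$
$q{\left(10 \right)} 56 \left(-39\right) = \left(-3 + 10\right) 56 \left(-39\right) = 7 \cdot 56 \left(-39\right) = 392 \left(-39\right) = -15288$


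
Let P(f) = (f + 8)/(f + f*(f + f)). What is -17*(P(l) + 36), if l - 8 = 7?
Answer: -284971/465 ≈ -612.84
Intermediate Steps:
l = 15 (l = 8 + 7 = 15)
P(f) = (8 + f)/(f + 2*f**2) (P(f) = (8 + f)/(f + f*(2*f)) = (8 + f)/(f + 2*f**2))
-17*(P(l) + 36) = -17*((8 + 15)/(15*(1 + 2*15)) + 36) = -17*((1/15)*23/(1 + 30) + 36) = -17*((1/15)*23/31 + 36) = -17*((1/15)*(1/31)*23 + 36) = -17*(23/465 + 36) = -17*16763/465 = -284971/465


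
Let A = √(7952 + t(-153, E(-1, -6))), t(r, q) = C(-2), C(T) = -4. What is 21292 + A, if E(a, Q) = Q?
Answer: 21292 + 2*√1987 ≈ 21381.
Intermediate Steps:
t(r, q) = -4
A = 2*√1987 (A = √(7952 - 4) = √7948 = 2*√1987 ≈ 89.152)
21292 + A = 21292 + 2*√1987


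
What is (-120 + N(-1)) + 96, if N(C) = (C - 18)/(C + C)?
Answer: -29/2 ≈ -14.500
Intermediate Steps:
N(C) = (-18 + C)/(2*C) (N(C) = (-18 + C)/((2*C)) = (-18 + C)*(1/(2*C)) = (-18 + C)/(2*C))
(-120 + N(-1)) + 96 = (-120 + (1/2)*(-18 - 1)/(-1)) + 96 = (-120 + (1/2)*(-1)*(-19)) + 96 = (-120 + 19/2) + 96 = -221/2 + 96 = -29/2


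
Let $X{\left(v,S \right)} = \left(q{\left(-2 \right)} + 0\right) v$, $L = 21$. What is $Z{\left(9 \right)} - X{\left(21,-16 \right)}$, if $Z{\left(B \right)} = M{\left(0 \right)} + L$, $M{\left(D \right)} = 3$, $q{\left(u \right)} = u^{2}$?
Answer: $-60$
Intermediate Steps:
$X{\left(v,S \right)} = 4 v$ ($X{\left(v,S \right)} = \left(\left(-2\right)^{2} + 0\right) v = \left(4 + 0\right) v = 4 v$)
$Z{\left(B \right)} = 24$ ($Z{\left(B \right)} = 3 + 21 = 24$)
$Z{\left(9 \right)} - X{\left(21,-16 \right)} = 24 - 4 \cdot 21 = 24 - 84 = -60$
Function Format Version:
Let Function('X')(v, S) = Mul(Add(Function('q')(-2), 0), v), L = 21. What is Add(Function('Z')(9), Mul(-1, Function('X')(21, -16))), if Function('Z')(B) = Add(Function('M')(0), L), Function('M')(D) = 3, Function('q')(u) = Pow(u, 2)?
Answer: -60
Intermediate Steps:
Function('X')(v, S) = Mul(4, v) (Function('X')(v, S) = Mul(Add(Pow(-2, 2), 0), v) = Mul(Add(4, 0), v) = Mul(4, v))
Function('Z')(B) = 24 (Function('Z')(B) = Add(3, 21) = 24)
Add(Function('Z')(9), Mul(-1, Function('X')(21, -16))) = Add(24, Mul(-1, Mul(4, 21))) = Add(24, Mul(-1, 84)) = Add(24, -84) = -60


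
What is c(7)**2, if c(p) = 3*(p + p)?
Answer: 1764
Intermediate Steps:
c(p) = 6*p (c(p) = 3*(2*p) = 6*p)
c(7)**2 = (6*7)**2 = 42**2 = 1764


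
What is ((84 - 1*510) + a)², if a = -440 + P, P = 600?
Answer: 70756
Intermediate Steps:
a = 160 (a = -440 + 600 = 160)
((84 - 1*510) + a)² = ((84 - 1*510) + 160)² = ((84 - 510) + 160)² = (-426 + 160)² = (-266)² = 70756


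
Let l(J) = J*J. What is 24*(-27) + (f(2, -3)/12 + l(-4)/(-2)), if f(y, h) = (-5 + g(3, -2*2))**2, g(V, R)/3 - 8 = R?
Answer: -7823/12 ≈ -651.92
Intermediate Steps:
g(V, R) = 24 + 3*R
f(y, h) = 49 (f(y, h) = (-5 + (24 + 3*(-2*2)))**2 = (-5 + (24 + 3*(-4)))**2 = (-5 + (24 - 12))**2 = (-5 + 12)**2 = 7**2 = 49)
l(J) = J**2
24*(-27) + (f(2, -3)/12 + l(-4)/(-2)) = 24*(-27) + (49/12 + (-4)**2/(-2)) = -648 + (49*(1/12) + 16*(-1/2)) = -648 + (49/12 - 8) = -648 - 47/12 = -7823/12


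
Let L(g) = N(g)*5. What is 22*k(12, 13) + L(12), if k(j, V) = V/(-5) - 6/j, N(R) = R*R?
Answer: 3259/5 ≈ 651.80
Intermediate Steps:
N(R) = R**2
k(j, V) = -6/j - V/5 (k(j, V) = V*(-1/5) - 6/j = -V/5 - 6/j = -6/j - V/5)
L(g) = 5*g**2 (L(g) = g**2*5 = 5*g**2)
22*k(12, 13) + L(12) = 22*(-6/12 - 1/5*13) + 5*12**2 = 22*(-6*1/12 - 13/5) + 5*144 = 22*(-1/2 - 13/5) + 720 = 22*(-31/10) + 720 = -341/5 + 720 = 3259/5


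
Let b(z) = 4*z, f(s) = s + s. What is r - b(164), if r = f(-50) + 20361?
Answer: 19605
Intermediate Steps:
f(s) = 2*s
r = 20261 (r = 2*(-50) + 20361 = -100 + 20361 = 20261)
r - b(164) = 20261 - 4*164 = 20261 - 1*656 = 20261 - 656 = 19605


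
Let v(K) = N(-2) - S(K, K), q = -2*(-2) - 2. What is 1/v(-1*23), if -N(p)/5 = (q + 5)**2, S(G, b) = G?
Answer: -1/222 ≈ -0.0045045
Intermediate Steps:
q = 2 (q = 4 - 2 = 2)
N(p) = -245 (N(p) = -5*(2 + 5)**2 = -5*7**2 = -5*49 = -245)
v(K) = -245 - K
1/v(-1*23) = 1/(-245 - (-1)*23) = 1/(-245 - 1*(-23)) = 1/(-245 + 23) = 1/(-222) = -1/222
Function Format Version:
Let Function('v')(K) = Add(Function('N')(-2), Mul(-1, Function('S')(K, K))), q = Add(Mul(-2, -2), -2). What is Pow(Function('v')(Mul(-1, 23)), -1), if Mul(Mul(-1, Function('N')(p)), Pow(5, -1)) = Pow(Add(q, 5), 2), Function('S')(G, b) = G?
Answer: Rational(-1, 222) ≈ -0.0045045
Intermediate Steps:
q = 2 (q = Add(4, -2) = 2)
Function('N')(p) = -245 (Function('N')(p) = Mul(-5, Pow(Add(2, 5), 2)) = Mul(-5, Pow(7, 2)) = Mul(-5, 49) = -245)
Function('v')(K) = Add(-245, Mul(-1, K))
Pow(Function('v')(Mul(-1, 23)), -1) = Pow(Add(-245, Mul(-1, Mul(-1, 23))), -1) = Pow(Add(-245, Mul(-1, -23)), -1) = Pow(Add(-245, 23), -1) = Pow(-222, -1) = Rational(-1, 222)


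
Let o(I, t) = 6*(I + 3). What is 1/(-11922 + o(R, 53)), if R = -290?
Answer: -1/13644 ≈ -7.3292e-5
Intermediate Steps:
o(I, t) = 18 + 6*I (o(I, t) = 6*(3 + I) = 18 + 6*I)
1/(-11922 + o(R, 53)) = 1/(-11922 + (18 + 6*(-290))) = 1/(-11922 + (18 - 1740)) = 1/(-11922 - 1722) = 1/(-13644) = -1/13644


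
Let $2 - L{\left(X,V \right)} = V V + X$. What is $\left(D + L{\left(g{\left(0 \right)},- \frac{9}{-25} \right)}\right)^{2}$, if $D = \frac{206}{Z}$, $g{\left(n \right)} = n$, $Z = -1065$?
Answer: $\frac{49839223009}{17722265625} \approx 2.8122$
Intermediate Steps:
$L{\left(X,V \right)} = 2 - X - V^{2}$ ($L{\left(X,V \right)} = 2 - \left(V V + X\right) = 2 - \left(V^{2} + X\right) = 2 - \left(X + V^{2}\right) = 2 - X - V^{2}$)
$D = - \frac{206}{1065}$ ($D = \frac{206}{-1065} = 206 \left(- \frac{1}{1065}\right) = - \frac{206}{1065} \approx -0.19343$)
$\left(D + L{\left(g{\left(0 \right)},- \frac{9}{-25} \right)}\right)^{2} = \left(- \frac{206}{1065} - \left(-2 + \left(- \frac{9}{-25}\right)^{2}\right)\right)^{2} = \left(- \frac{206}{1065} + \left(2 + 0 - \left(\left(-9\right) \left(- \frac{1}{25}\right)\right)^{2}\right)\right)^{2} = \left(- \frac{206}{1065} + \left(2 + 0 - \left(\frac{9}{25}\right)^{2}\right)\right)^{2} = \left(- \frac{206}{1065} + \left(2 + 0 - \frac{81}{625}\right)\right)^{2} = \left(- \frac{206}{1065} + \frac{1169}{625}\right)^{2} = \left(\frac{223247}{133125}\right)^{2} = \frac{49839223009}{17722265625}$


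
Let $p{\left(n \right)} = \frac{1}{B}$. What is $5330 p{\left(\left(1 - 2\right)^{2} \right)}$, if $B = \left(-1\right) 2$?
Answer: $-2665$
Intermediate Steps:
$B = -2$
$p{\left(n \right)} = - \frac{1}{2}$ ($p{\left(n \right)} = \frac{1}{-2} = - \frac{1}{2}$)
$5330 p{\left(\left(1 - 2\right)^{2} \right)} = 5330 \left(- \frac{1}{2}\right) = -2665$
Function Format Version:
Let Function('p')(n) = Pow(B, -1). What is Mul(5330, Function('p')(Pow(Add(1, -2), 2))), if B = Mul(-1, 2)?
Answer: -2665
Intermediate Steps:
B = -2
Function('p')(n) = Rational(-1, 2) (Function('p')(n) = Pow(-2, -1) = Rational(-1, 2))
Mul(5330, Function('p')(Pow(Add(1, -2), 2))) = Mul(5330, Rational(-1, 2)) = -2665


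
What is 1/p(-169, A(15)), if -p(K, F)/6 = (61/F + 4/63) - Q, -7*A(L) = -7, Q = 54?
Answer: -21/890 ≈ -0.023596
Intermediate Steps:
A(L) = 1 (A(L) = -⅐*(-7) = 1)
p(K, F) = 6796/21 - 366/F (p(K, F) = -6*((61/F + 4/63) - 1*54) = -6*((61/F + 4*(1/63)) - 54) = -6*((61/F + 4/63) - 54) = -6*((4/63 + 61/F) - 54) = -6*(-3398/63 + 61/F) = 6796/21 - 366/F)
1/p(-169, A(15)) = 1/(6796/21 - 366/1) = 1/(6796/21 - 366*1) = 1/(6796/21 - 366) = 1/(-890/21) = -21/890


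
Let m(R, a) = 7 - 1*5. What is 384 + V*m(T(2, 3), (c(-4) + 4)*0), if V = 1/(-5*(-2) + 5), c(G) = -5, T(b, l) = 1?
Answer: 5762/15 ≈ 384.13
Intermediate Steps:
m(R, a) = 2 (m(R, a) = 7 - 5 = 2)
V = 1/15 (V = 1/(10 + 5) = 1/15 ≈ 0.066667)
384 + V*m(T(2, 3), (c(-4) + 4)*0) = 384 + (1/15)*2 = 384 + 2/15 = 5762/15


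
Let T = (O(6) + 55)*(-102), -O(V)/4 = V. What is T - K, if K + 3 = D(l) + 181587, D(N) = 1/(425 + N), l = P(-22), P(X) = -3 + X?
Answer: -73898401/400 ≈ -1.8475e+5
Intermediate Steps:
O(V) = -4*V
l = -25 (l = -3 - 22 = -25)
T = -3162 (T = (-4*6 + 55)*(-102) = (-24 + 55)*(-102) = 31*(-102) = -3162)
K = 72633601/400 (K = -3 + (1/(425 - 25) + 181587) = -3 + (1/400 + 181587) = -3 + 72634801/400 = 72633601/400 ≈ 1.8158e+5)
T - K = -3162 - 1*72633601/400 = -3162 - 72633601/400 = -73898401/400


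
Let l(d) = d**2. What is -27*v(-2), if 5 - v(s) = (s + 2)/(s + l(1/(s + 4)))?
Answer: -135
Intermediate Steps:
v(s) = 5 - (2 + s)/(s + (4 + s)**(-2)) (v(s) = 5 - (s + 2)/(s + (1/(s + 4))**2) = 5 - (2 + s)/(s + (1/(4 + s))**2) = 5 - (2 + s)/(s + (4 + s)**(-2)))
-27*v(-2) = -27*(5 + (4 - 2)**2*(-2 + 4*(-2)))/(1 - 2*(4 - 2)**2) = -27*(5 + 2**2*(-2 - 8))/(1 - 2*2**2) = -27*(5 + 4*(-10))/(1 - 2*4) = -27*(5 - 40)/(1 - 8) = -27*(-35)/(-7) = -(-27)*(-35)/7 = -27*5 = -135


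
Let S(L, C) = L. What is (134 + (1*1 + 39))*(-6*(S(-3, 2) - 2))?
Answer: 5220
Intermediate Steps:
(134 + (1*1 + 39))*(-6*(S(-3, 2) - 2)) = (134 + (1*1 + 39))*(-6*(-3 - 2)) = (134 + (1 + 39))*(-6*(-5)) = (134 + 40)*30 = 174*30 = 5220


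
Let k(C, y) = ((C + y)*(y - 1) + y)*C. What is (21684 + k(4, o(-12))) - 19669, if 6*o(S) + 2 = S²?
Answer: 41563/9 ≈ 4618.1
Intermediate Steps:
o(S) = -⅓ + S²/6
k(C, y) = C*(y + (-1 + y)*(C + y)) (k(C, y) = ((C + y)*(-1 + y) + y)*C = ((-1 + y)*(C + y) + y)*C = (y + (-1 + y)*(C + y))*C = C*(y + (-1 + y)*(C + y)))
(21684 + k(4, o(-12))) - 19669 = (21684 + 4*((-⅓ + (⅙)*(-12)²)² - 1*4 + 4*(-⅓ + (⅙)*(-12)²))) - 19669 = (21684 + 4*((-⅓ + (⅙)*144)² - 4 + 4*(-⅓ + (⅙)*144))) - 19669 = (21684 + 4*((-⅓ + 24)² - 4 + 4*(-⅓ + 24))) - 19669 = (21684 + 4*((71/3)² - 4 + 4*(71/3))) - 19669 = (21684 + 4*(5041/9 - 4 + 284/3)) - 19669 = (21684 + 4*(5857/9)) - 19669 = (21684 + 23428/9) - 19669 = 218584/9 - 19669 = 41563/9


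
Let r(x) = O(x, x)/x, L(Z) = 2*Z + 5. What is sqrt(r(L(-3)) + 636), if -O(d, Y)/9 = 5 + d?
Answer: 4*sqrt(42) ≈ 25.923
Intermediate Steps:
L(Z) = 5 + 2*Z
O(d, Y) = -45 - 9*d (O(d, Y) = -9*(5 + d) = -45 - 9*d)
r(x) = (-45 - 9*x)/x
sqrt(r(L(-3)) + 636) = sqrt((-9 - 45/(5 + 2*(-3))) + 636) = sqrt((-9 - 45/(5 - 6)) + 636) = sqrt((-9 - 45/(-1)) + 636) = sqrt((-9 - 45*(-1)) + 636) = sqrt((-9 + 45) + 636) = sqrt(36 + 636) = sqrt(672) = 4*sqrt(42)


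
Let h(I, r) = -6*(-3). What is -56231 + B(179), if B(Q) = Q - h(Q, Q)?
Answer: -56070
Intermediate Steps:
h(I, r) = 18
B(Q) = -18 + Q (B(Q) = Q - 1*18 = Q - 18 = -18 + Q)
-56231 + B(179) = -56231 + (-18 + 179) = -56231 + 161 = -56070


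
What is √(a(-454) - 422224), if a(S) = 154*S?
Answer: 2*I*√123035 ≈ 701.53*I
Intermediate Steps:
√(a(-454) - 422224) = √(154*(-454) - 422224) = √(-69916 - 422224) = √(-492140) = 2*I*√123035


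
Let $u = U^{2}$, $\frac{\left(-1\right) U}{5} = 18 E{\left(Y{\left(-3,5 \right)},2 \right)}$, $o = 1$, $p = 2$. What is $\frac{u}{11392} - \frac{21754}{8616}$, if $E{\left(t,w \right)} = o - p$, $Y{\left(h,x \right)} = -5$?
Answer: $- \frac{5563499}{3067296} \approx -1.8138$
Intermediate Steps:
$E{\left(t,w \right)} = -1$ ($E{\left(t,w \right)} = 1 - 2 = -1$)
$U = 90$ ($U = - 5 \cdot 18 \left(-1\right) = \left(-5\right) \left(-18\right) = 90$)
$u = 8100$ ($u = 90^{2} = 8100$)
$\frac{u}{11392} - \frac{21754}{8616} = \frac{8100}{11392} - \frac{21754}{8616} = 8100 \cdot \frac{1}{11392} - \frac{10877}{4308} = \frac{2025}{2848} - \frac{10877}{4308} = - \frac{5563499}{3067296}$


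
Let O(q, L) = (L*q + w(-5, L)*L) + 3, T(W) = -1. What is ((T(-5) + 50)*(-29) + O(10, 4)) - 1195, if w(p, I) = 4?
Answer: -2557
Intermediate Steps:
O(q, L) = 3 + 4*L + L*q (O(q, L) = (L*q + 4*L) + 3 = (4*L + L*q) + 3 = 3 + 4*L + L*q)
((T(-5) + 50)*(-29) + O(10, 4)) - 1195 = ((-1 + 50)*(-29) + (3 + 4*4 + 4*10)) - 1195 = (49*(-29) + (3 + 16 + 40)) - 1195 = (-1421 + 59) - 1195 = -1362 - 1195 = -2557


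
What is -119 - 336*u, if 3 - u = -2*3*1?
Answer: -3143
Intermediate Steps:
u = 9 (u = 3 - (-2*3) = 3 - (-6) = 3 - 1*(-6) = 3 + 6 = 9)
-119 - 336*u = -119 - 336*9 = -119 - 3024 = -3143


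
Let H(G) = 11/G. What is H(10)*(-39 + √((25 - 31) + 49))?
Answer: -429/10 + 11*√43/10 ≈ -35.687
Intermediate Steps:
H(10)*(-39 + √((25 - 31) + 49)) = (11/10)*(-39 + √((25 - 31) + 49)) = (11*(⅒))*(-39 + √(-6 + 49)) = 11*(-39 + √43)/10 = -429/10 + 11*√43/10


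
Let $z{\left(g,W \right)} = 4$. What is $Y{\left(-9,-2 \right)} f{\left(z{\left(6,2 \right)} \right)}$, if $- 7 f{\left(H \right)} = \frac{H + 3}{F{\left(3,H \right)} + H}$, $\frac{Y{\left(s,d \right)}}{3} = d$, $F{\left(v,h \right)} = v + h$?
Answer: $\frac{6}{11} \approx 0.54545$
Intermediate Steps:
$F{\left(v,h \right)} = h + v$
$Y{\left(s,d \right)} = 3 d$
$f{\left(H \right)} = - \frac{3 + H}{7 \left(3 + 2 H\right)}$ ($f{\left(H \right)} = - \frac{\left(H + 3\right) \frac{1}{\left(H + 3\right) + H}}{7} = - \frac{\left(3 + H\right) \frac{1}{\left(3 + H\right) + H}}{7} = - \frac{\left(3 + H\right) \frac{1}{3 + 2 H}}{7} = - \frac{\frac{1}{3 + 2 H} \left(3 + H\right)}{7} = - \frac{3 + H}{7 \left(3 + 2 H\right)}$)
$Y{\left(-9,-2 \right)} f{\left(z{\left(6,2 \right)} \right)} = 3 \left(-2\right) \frac{-3 - 4}{7 \left(3 + 2 \cdot 4\right)} = - 6 \frac{-3 - 4}{7 \left(3 + 8\right)} = - 6 \cdot \frac{1}{7} \cdot \frac{1}{11} \left(-7\right) = \left(-6\right) \left(- \frac{1}{11}\right) = \frac{6}{11}$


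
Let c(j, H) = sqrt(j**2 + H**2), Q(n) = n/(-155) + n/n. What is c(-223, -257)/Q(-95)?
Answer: 31*sqrt(115778)/50 ≈ 210.96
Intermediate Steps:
Q(n) = 1 - n/155 (Q(n) = n*(-1/155) + 1 = -n/155 + 1 = 1 - n/155)
c(j, H) = sqrt(H**2 + j**2)
c(-223, -257)/Q(-95) = sqrt((-257)**2 + (-223)**2)/(1 - 1/155*(-95)) = sqrt(66049 + 49729)/(1 + 19/31) = sqrt(115778)/(50/31) = sqrt(115778)*(31/50) = 31*sqrt(115778)/50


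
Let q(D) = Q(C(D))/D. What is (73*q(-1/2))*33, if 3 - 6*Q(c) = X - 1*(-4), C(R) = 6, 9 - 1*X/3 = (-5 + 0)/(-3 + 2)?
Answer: 10439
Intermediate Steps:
X = 12 (X = 27 - 3*(-5 + 0)/(-3 + 2) = 27 - (-15)/(-1) = 27 - (-15)*(-1) = 27 - 3*5 = 27 - 15 = 12)
Q(c) = -13/6 (Q(c) = ½ - (12 - 1*(-4))/6 = ½ - (12 + 4)/6 = ½ - ⅙*16 = ½ - 8/3 = -13/6)
q(D) = -13/(6*D)
(73*q(-1/2))*33 = (73*(-13/(6*((-1/2)))))*33 = (73*(-13/(6*((-1*½)))))*33 = (73*(-13/(6*(-½))))*33 = (73*(-13/6*(-2)))*33 = (73*(13/3))*33 = (949/3)*33 = 10439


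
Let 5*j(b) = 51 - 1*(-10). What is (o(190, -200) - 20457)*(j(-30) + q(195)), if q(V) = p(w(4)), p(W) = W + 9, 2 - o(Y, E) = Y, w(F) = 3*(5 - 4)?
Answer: -499609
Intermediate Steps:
w(F) = 3 (w(F) = 3*1 = 3)
o(Y, E) = 2 - Y
p(W) = 9 + W
q(V) = 12 (q(V) = 9 + 3 = 12)
j(b) = 61/5 (j(b) = (51 - 1*(-10))/5 = (51 + 10)/5 = (1/5)*61 = 61/5)
(o(190, -200) - 20457)*(j(-30) + q(195)) = ((2 - 1*190) - 20457)*(61/5 + 12) = ((2 - 190) - 20457)*(121/5) = (-188 - 20457)*(121/5) = -20645*121/5 = -499609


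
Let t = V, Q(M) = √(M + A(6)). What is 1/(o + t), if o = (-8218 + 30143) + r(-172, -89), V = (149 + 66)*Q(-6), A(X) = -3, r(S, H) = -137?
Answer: 21788/475132969 - 645*I/475132969 ≈ 4.5857e-5 - 1.3575e-6*I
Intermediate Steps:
Q(M) = √(-3 + M) (Q(M) = √(M - 3) = √(-3 + M))
V = 645*I (V = (149 + 66)*√(-3 - 6) = 215*√(-9) = 215*(3*I) = 645*I ≈ 645.0*I)
o = 21788 (o = (-8218 + 30143) - 137 = 21925 - 137 = 21788)
t = 645*I ≈ 645.0*I
1/(o + t) = 1/(21788 + 645*I) = (21788 - 645*I)/475132969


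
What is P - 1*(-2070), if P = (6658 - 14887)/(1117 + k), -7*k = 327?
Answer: 15450837/7492 ≈ 2062.3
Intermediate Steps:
k = -327/7 (k = -1/7*327 = -327/7 ≈ -46.714)
P = -57603/7492 (P = (6658 - 14887)/(1117 - 327/7) = -8229/7492/7 = -8229*7/7492 = -57603/7492 ≈ -7.6886)
P - 1*(-2070) = -57603/7492 - 1*(-2070) = -57603/7492 + 2070 = 15450837/7492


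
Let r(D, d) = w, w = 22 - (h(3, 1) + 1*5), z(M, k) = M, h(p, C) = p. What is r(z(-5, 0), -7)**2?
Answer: 196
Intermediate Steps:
w = 14 (w = 22 - (3 + 1*5) = 22 - (3 + 5) = 22 - 1*8 = 22 - 8 = 14)
r(D, d) = 14
r(z(-5, 0), -7)**2 = 14**2 = 196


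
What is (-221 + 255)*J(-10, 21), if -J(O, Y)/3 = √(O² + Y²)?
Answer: -102*√541 ≈ -2372.5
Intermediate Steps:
J(O, Y) = -3*√(O² + Y²)
(-221 + 255)*J(-10, 21) = (-221 + 255)*(-3*√((-10)² + 21²)) = 34*(-3*√(100 + 441)) = 34*(-3*√541) = -102*√541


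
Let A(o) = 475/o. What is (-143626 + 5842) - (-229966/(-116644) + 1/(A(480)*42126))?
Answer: -487267341785727/3536407490 ≈ -1.3779e+5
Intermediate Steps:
(-143626 + 5842) - (-229966/(-116644) + 1/(A(480)*42126)) = (-143626 + 5842) - (-229966/(-116644) + 1/((475/480)*42126)) = -137784 - (-229966*(-1/116644) + (1/42126)/(475*(1/480))) = -137784 - (10453/5302 + (1/42126)/(95/96)) = -137784 - (10453/5302 + (96/95)*(1/42126)) = -137784 - (10453/5302 + 16/666995) = -137784 - 1*6972183567/3536407490 = -137784 - 6972183567/3536407490 = -487267341785727/3536407490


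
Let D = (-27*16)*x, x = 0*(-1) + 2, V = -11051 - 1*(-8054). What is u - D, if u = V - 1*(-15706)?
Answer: 13573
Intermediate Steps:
V = -2997 (V = -11051 + 8054 = -2997)
x = 2 (x = 0 + 2 = 2)
D = -864 (D = -27*16*2 = -432*2 = -864)
u = 12709 (u = -2997 - 1*(-15706) = -2997 + 15706 = 12709)
u - D = 12709 - 1*(-864) = 12709 + 864 = 13573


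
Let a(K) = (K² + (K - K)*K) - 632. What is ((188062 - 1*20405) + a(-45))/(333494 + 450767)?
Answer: 169050/784261 ≈ 0.21555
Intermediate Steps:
a(K) = -632 + K² (a(K) = (K² + 0*K) - 632 = (K² + 0) - 632 = K² - 632 = -632 + K²)
((188062 - 1*20405) + a(-45))/(333494 + 450767) = ((188062 - 1*20405) + (-632 + (-45)²))/(333494 + 450767) = ((188062 - 20405) + (-632 + 2025))/784261 = (167657 + 1393)*(1/784261) = 169050*(1/784261) = 169050/784261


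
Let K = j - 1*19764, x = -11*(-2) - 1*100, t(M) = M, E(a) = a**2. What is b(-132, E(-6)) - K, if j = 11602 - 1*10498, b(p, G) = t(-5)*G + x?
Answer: 18402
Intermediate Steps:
x = -78 (x = 22 - 100 = -78)
b(p, G) = -78 - 5*G (b(p, G) = -5*G - 78 = -78 - 5*G)
j = 1104 (j = 11602 - 10498 = 1104)
K = -18660 (K = 1104 - 1*19764 = 1104 - 19764 = -18660)
b(-132, E(-6)) - K = (-78 - 5*(-6)**2) - 1*(-18660) = (-78 - 5*36) + 18660 = (-78 - 180) + 18660 = -258 + 18660 = 18402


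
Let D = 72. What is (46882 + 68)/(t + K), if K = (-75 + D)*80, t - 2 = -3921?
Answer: -46950/4159 ≈ -11.289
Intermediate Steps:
t = -3919 (t = 2 - 3921 = -3919)
K = -240 (K = (-75 + 72)*80 = -3*80 = -240)
(46882 + 68)/(t + K) = (46882 + 68)/(-3919 - 240) = 46950/(-4159) = 46950*(-1/4159) = -46950/4159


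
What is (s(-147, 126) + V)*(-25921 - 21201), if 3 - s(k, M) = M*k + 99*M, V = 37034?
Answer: -2030251370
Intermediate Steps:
s(k, M) = 3 - 99*M - M*k (s(k, M) = 3 - (M*k + 99*M) = 3 - (99*M + M*k) = 3 + (-99*M - M*k) = 3 - 99*M - M*k)
(s(-147, 126) + V)*(-25921 - 21201) = ((3 - 99*126 - 1*126*(-147)) + 37034)*(-25921 - 21201) = ((3 - 12474 + 18522) + 37034)*(-47122) = (6051 + 37034)*(-47122) = 43085*(-47122) = -2030251370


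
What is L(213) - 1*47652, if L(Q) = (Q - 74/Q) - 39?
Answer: -10112888/213 ≈ -47478.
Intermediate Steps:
L(Q) = -39 + Q - 74/Q
L(213) - 1*47652 = (-39 + 213 - 74/213) - 1*47652 = (-39 + 213 - 74*1/213) - 47652 = (-39 + 213 - 74/213) - 47652 = 36988/213 - 47652 = -10112888/213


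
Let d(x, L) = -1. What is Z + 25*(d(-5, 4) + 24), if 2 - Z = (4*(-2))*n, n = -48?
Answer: 193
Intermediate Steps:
Z = -382 (Z = 2 - 4*(-2)*(-48) = 2 - (-8)*(-48) = 2 - 1*384 = 2 - 384 = -382)
Z + 25*(d(-5, 4) + 24) = -382 + 25*(-1 + 24) = -382 + 25*23 = -382 + 575 = 193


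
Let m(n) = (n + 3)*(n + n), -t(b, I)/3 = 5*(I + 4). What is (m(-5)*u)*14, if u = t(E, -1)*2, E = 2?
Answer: -25200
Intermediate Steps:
t(b, I) = -60 - 15*I (t(b, I) = -15*(I + 4) = -15*(4 + I) = -3*(20 + 5*I) = -60 - 15*I)
m(n) = 2*n*(3 + n) (m(n) = (3 + n)*(2*n) = 2*n*(3 + n))
u = -90 (u = (-60 - 15*(-1))*2 = (-60 + 15)*2 = -45*2 = -90)
(m(-5)*u)*14 = ((2*(-5)*(3 - 5))*(-90))*14 = ((2*(-5)*(-2))*(-90))*14 = (20*(-90))*14 = -1800*14 = -25200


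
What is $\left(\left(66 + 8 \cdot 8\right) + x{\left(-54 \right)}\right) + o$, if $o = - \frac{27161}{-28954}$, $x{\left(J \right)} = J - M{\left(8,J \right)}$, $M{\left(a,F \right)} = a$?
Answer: $\frac{1996033}{28954} \approx 68.938$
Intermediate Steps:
$x{\left(J \right)} = -8 + J$ ($x{\left(J \right)} = J - 8 = -8 + J$)
$o = \frac{27161}{28954}$ ($o = \left(-27161\right) \left(- \frac{1}{28954}\right) = \frac{27161}{28954} \approx 0.93807$)
$\left(\left(66 + 8 \cdot 8\right) + x{\left(-54 \right)}\right) + o = \left(\left(66 + 8 \cdot 8\right) - 62\right) + \frac{27161}{28954} = \left(\left(66 + 64\right) - 62\right) + \frac{27161}{28954} = \left(130 - 62\right) + \frac{27161}{28954} = 68 + \frac{27161}{28954} = \frac{1996033}{28954}$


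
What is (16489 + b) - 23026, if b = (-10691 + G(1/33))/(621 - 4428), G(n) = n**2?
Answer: -27089602453/4145823 ≈ -6534.2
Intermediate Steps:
b = 11642498/4145823 (b = (-10691 + (1/33)**2)/(621 - 4428) = (-10691 + (1/33)**2)/(-3807) = (-10691 + 1/1089)*(-1/3807) = -11642498/1089*(-1/3807) = 11642498/4145823 ≈ 2.8082)
(16489 + b) - 23026 = (16489 + 11642498/4145823) - 23026 = 68372117945/4145823 - 23026 = -27089602453/4145823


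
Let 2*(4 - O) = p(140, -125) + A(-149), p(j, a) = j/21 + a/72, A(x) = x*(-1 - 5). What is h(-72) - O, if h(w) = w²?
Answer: 810643/144 ≈ 5629.5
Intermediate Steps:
A(x) = -6*x (A(x) = x*(-6) = -6*x)
p(j, a) = j/21 + a/72 (p(j, a) = j*(1/21) + a*(1/72) = j/21 + a/72)
O = -64147/144 (O = 4 - (((1/21)*140 + (1/72)*(-125)) - 6*(-149))/2 = 4 - ((20/3 - 125/72) + 894)/2 = 4 - (355/72 + 894)/2 = 4 - ½*64723/72 = 4 - 64723/144 = -64147/144 ≈ -445.47)
h(-72) - O = (-72)² - 1*(-64147/144) = 5184 + 64147/144 = 810643/144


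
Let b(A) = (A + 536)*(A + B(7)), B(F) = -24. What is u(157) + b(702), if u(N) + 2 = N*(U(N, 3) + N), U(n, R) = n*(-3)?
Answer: 790064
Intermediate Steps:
U(n, R) = -3*n
u(N) = -2 - 2*N² (u(N) = -2 + N*(-3*N + N) = -2 + N*(-2*N) = -2 - 2*N²)
b(A) = (-24 + A)*(536 + A) (b(A) = (A + 536)*(A - 24) = (536 + A)*(-24 + A) = (-24 + A)*(536 + A))
u(157) + b(702) = (-2 - 2*157²) + (-12864 + 702² + 512*702) = (-2 - 2*24649) + (-12864 + 492804 + 359424) = (-2 - 49298) + 839364 = -49300 + 839364 = 790064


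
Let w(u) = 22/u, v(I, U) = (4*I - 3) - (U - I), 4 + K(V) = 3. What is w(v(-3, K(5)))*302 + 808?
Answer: 7092/17 ≈ 417.18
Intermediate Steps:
K(V) = -1 (K(V) = -4 + 3 = -1)
v(I, U) = -3 - U + 5*I (v(I, U) = (-3 + 4*I) + (I - U) = -3 - U + 5*I)
w(v(-3, K(5)))*302 + 808 = (22/(-3 - 1*(-1) + 5*(-3)))*302 + 808 = (22/(-3 + 1 - 15))*302 + 808 = (22/(-17))*302 + 808 = (22*(-1/17))*302 + 808 = -22/17*302 + 808 = -6644/17 + 808 = 7092/17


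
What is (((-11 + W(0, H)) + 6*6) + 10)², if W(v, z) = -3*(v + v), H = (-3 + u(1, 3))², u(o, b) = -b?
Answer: 1225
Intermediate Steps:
H = 36 (H = (-3 - 1*3)² = (-3 - 3)² = (-6)² = 36)
W(v, z) = -6*v
(((-11 + W(0, H)) + 6*6) + 10)² = (((-11 - 6*0) + 6*6) + 10)² = (((-11 + 0) + 36) + 10)² = ((-11 + 36) + 10)² = (25 + 10)² = 35² = 1225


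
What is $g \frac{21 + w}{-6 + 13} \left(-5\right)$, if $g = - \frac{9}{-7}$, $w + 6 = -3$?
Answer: $- \frac{540}{49} \approx -11.02$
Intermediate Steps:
$w = -9$ ($w = -6 - 3 = -9$)
$g = \frac{9}{7}$ ($g = \left(-9\right) \left(- \frac{1}{7}\right) = \frac{9}{7} \approx 1.2857$)
$g \frac{21 + w}{-6 + 13} \left(-5\right) = \frac{9 \frac{21 - 9}{-6 + 13}}{7} \left(-5\right) = \frac{9 \cdot \frac{12}{7}}{7} \left(-5\right) = \frac{9 \cdot 12 \cdot \frac{1}{7}}{7} \left(-5\right) = \frac{9}{7} \cdot \frac{12}{7} \left(-5\right) = \frac{108}{49} \left(-5\right) = - \frac{540}{49}$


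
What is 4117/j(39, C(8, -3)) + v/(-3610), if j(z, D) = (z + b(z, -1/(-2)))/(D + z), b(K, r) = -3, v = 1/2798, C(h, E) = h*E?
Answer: 12995284768/7575585 ≈ 1715.4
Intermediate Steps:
C(h, E) = E*h
v = 1/2798 ≈ 0.00035740
j(z, D) = (-3 + z)/(D + z) (j(z, D) = (z - 3)/(D + z) = (-3 + z)/(D + z))
4117/j(39, C(8, -3)) + v/(-3610) = 4117/(((-3 + 39)/(-3*8 + 39))) + (1/2798)/(-3610) = 4117/((36/(-24 + 39))) + (1/2798)*(-1/3610) = 4117/((36/15)) - 1/10100780 = 4117/(((1/15)*36)) - 1/10100780 = 4117/(12/5) - 1/10100780 = 4117*(5/12) - 1/10100780 = 20585/12 - 1/10100780 = 12995284768/7575585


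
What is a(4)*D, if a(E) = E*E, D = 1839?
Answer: 29424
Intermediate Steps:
a(E) = E²
a(4)*D = 4²*1839 = 16*1839 = 29424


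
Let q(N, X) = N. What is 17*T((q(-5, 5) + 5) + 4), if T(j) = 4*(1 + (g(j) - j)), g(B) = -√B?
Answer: -340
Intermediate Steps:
T(j) = 4 - 4*j - 4*√j (T(j) = 4*(1 + (-√j - j)) = 4*(1 + (-j - √j)) = 4*(1 - j - √j) = 4 - 4*j - 4*√j)
17*T((q(-5, 5) + 5) + 4) = 17*(4 - 4*((-5 + 5) + 4) - 4*√((-5 + 5) + 4)) = 17*(4 - 4*(0 + 4) - 4*√(0 + 4)) = 17*(4 - 4*4 - 4*√4) = 17*(4 - 16 - 4*2) = 17*(4 - 16 - 8) = 17*(-20) = -340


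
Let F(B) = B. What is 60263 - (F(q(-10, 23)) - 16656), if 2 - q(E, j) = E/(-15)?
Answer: 230753/3 ≈ 76918.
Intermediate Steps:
q(E, j) = 2 + E/15 (q(E, j) = 2 - E/(-15) = 2 - E*(-1)/15 = 2 - (-1)*E/15 = 2 + E/15)
60263 - (F(q(-10, 23)) - 16656) = 60263 - ((2 + (1/15)*(-10)) - 16656) = 60263 - ((2 - 2/3) - 16656) = 60263 - (4/3 - 16656) = 60263 - 1*(-49964/3) = 60263 + 49964/3 = 230753/3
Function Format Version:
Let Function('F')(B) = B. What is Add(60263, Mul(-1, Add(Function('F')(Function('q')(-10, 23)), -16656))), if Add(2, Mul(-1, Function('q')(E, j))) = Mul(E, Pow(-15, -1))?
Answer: Rational(230753, 3) ≈ 76918.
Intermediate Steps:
Function('q')(E, j) = Add(2, Mul(Rational(1, 15), E)) (Function('q')(E, j) = Add(2, Mul(-1, Mul(E, Pow(-15, -1)))) = Add(2, Mul(-1, Mul(E, Rational(-1, 15)))) = Add(2, Mul(-1, Mul(Rational(-1, 15), E))) = Add(2, Mul(Rational(1, 15), E)))
Add(60263, Mul(-1, Add(Function('F')(Function('q')(-10, 23)), -16656))) = Add(60263, Mul(-1, Add(Add(2, Mul(Rational(1, 15), -10)), -16656))) = Add(60263, Mul(-1, Add(Add(2, Rational(-2, 3)), -16656))) = Add(60263, Mul(-1, Add(Rational(4, 3), -16656))) = Add(60263, Mul(-1, Rational(-49964, 3))) = Add(60263, Rational(49964, 3)) = Rational(230753, 3)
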